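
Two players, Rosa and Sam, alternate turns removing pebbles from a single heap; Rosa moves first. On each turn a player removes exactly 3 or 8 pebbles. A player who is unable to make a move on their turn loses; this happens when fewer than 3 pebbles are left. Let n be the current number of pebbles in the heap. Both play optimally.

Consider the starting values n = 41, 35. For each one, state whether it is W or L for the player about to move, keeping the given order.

Work bottom-up. With no move the player to move loses. Otherwise the position is W if at least one move leads to an L position for the opponent, and L if every move leads to a W.
n=0: no move → L
n=1: no move → L
n=2: no move → L
n=3: W (go to 0, an L position)
n=4: W (go to 1, an L position)
n=5: W (go to 2, an L position)
n=6: L (sole option 3(W) is W)
n=7: L (sole option 4(W) is W)
n=8: W (go to 0, an L position)
n=9: W (go to 6, an L position)
n=10: W (go to 7, an L position)
n=11: L (options 8(W), 3(W) are all W)
n=12: L (options 9(W), 4(W) are all W)
n=13: L (options 10(W), 5(W) are all W)
n=14: W (go to 11, an L position)
n=15: W (go to 12, an L position)
n=16: W (go to 13, an L position)
n=17: L (options 14(W), 9(W) are all W)
n=18: L (options 15(W), 10(W) are all W)
n=19: W (go to 11, an L position)
n=20: W (go to 17, an L position)
n=21: W (go to 18, an L position)
n=22: L (options 19(W), 14(W) are all W)
n=23: L (options 20(W), 15(W) are all W)
n=24: L (options 21(W), 16(W) are all W)
n=25: W (go to 22, an L position)
n=26: W (go to 23, an L position)
n=27: W (go to 24, an L position)
n=28: L (options 25(W), 20(W) are all W)
n=29: L (options 26(W), 21(W) are all W)
n=30: W (go to 22, an L position)
n=31: W (go to 28, an L position)
n=32: W (go to 29, an L position)
n=33: L (options 30(W), 25(W) are all W)
n=34: L (options 31(W), 26(W) are all W)
n=35: L (options 32(W), 27(W) are all W)
n=36: W (go to 33, an L position)
n=37: W (go to 34, an L position)
n=38: W (go to 35, an L position)
n=39: L (options 36(W), 31(W) are all W)
n=40: L (options 37(W), 32(W) are all W)
n=41: W (go to 33, an L position)

41: W, 35: L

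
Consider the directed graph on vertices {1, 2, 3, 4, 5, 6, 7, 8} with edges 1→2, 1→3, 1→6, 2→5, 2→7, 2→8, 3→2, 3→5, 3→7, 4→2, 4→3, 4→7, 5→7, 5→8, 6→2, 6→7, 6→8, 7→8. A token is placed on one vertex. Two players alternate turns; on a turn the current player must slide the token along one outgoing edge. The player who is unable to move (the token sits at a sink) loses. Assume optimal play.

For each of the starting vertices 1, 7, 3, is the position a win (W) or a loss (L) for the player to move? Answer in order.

Build the W/L table. Terminal = L. A non-terminal position is W if it has a move to some L; otherwise it is L.
Every edge goes from a vertex to one that appears earlier in the order 8, 7, 5, 2, 6, 3, 1, 4, so processing vertices in that order labels each vertex after all of its successors.
8: no outgoing edge → L
7: can move to 8, which is L ⇒ W
5: can move to 8, which is L ⇒ W
2: can move to 8, which is L ⇒ W
6: can move to 8, which is L ⇒ W
3: moves to 2(W), 5(W), 7(W); every one is W ⇒ L
1: can move to 3, which is L ⇒ W
4: can move to 3, which is L ⇒ W

1: W, 7: W, 3: L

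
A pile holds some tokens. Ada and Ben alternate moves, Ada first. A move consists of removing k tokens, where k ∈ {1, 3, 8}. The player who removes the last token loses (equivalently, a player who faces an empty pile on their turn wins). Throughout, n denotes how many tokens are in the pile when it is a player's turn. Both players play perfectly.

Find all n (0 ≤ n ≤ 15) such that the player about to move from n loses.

1, 3, 5, 7, 12, 14

Work bottom-up. With no move the player to move wins. Otherwise the position is W if at least one move leads to an L position for the opponent, and L if every move leads to a W.
n=0: no move; the opponent has just taken the last token and therefore loses → W
n=1: the only move is to 0(W), a W ⇒ L
n=2: can move to 1, which is L ⇒ W
n=3: moves to 2(W), 0(W); every one is W ⇒ L
n=4: can move to 3, which is L ⇒ W
n=5: moves to 4(W), 2(W); every one is W ⇒ L
n=6: can move to 5, which is L ⇒ W
n=7: moves to 6(W), 4(W); every one is W ⇒ L
n=8: can move to 7, which is L ⇒ W
n=9: can move to 1, which is L ⇒ W
n=10: can move to 7, which is L ⇒ W
n=11: can move to 3, which is L ⇒ W
n=12: moves to 11(W), 9(W), 4(W); every one is W ⇒ L
n=13: can move to 12, which is L ⇒ W
n=14: moves to 13(W), 11(W), 6(W); every one is W ⇒ L
n=15: can move to 14, which is L ⇒ W
Reading off the rows marked L gives the requested list; there are 6 such values of n.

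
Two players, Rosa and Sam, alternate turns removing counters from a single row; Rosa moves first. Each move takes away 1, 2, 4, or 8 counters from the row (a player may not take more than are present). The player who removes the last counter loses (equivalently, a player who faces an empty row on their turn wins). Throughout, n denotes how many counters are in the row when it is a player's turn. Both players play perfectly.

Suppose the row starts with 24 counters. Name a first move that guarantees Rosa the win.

Work bottom-up. With no move the player to move wins. Otherwise the position is W if at least one move leads to an L position for the opponent, and L if every move leads to a W.
n=0: no move; the opponent has just taken the last counter and therefore loses → W
n=1: L (sole option 0(W) is W)
n=2: W (go to 1, an L position)
n=3: W (go to 1, an L position)
n=4: L (options 3(W), 2(W), 0(W) are all W)
n=5: W (go to 4, an L position)
n=6: W (go to 4, an L position)
n=7: L (options 6(W), 5(W), 3(W) are all W)
n=8: W (go to 7, an L position)
n=9: W (go to 7, an L position)
n=10: L (options 9(W), 8(W), 6(W), 2(W) are all W)
n=11: W (go to 10, an L position)
n=12: W (go to 10, an L position)
n=13: L (options 12(W), 11(W), 9(W), 5(W) are all W)
n=14: W (go to 13, an L position)
n=15: W (go to 13, an L position)
n=16: L (options 15(W), 14(W), 12(W), 8(W) are all W)
n=17: W (go to 16, an L position)
n=18: W (go to 16, an L position)
n=19: L (options 18(W), 17(W), 15(W), 11(W) are all W)
n=20: W (go to 19, an L position)
n=21: W (go to 19, an L position)
n=22: L (options 21(W), 20(W), 18(W), 14(W) are all W)
n=23: W (go to 22, an L position)
n=24: W (go to 22, an L position)
From 24, the L positions reachable in one move are: 22, 16. Any move reaching one of these is winning.

Remove 2, leaving 22.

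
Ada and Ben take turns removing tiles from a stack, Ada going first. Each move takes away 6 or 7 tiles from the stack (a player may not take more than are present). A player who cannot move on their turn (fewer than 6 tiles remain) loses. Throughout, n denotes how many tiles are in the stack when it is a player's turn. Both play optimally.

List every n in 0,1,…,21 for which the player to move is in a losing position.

Classify positions by backward induction: terminal positions (no move available) are L. From any other position, the mover wins iff some move reaches an L.
n=0: no move → L
n=1: no move → L
n=2: no move → L
n=3: no move → L
n=4: no move → L
n=5: no move → L
n=6: W (go to 0, an L position)
n=7: W (go to 1, an L position)
n=8: W (go to 2, an L position)
n=9: W (go to 3, an L position)
n=10: W (go to 4, an L position)
n=11: W (go to 5, an L position)
n=12: W (go to 5, an L position)
n=13: L (options 7(W), 6(W) are all W)
n=14: L (options 8(W), 7(W) are all W)
n=15: L (options 9(W), 8(W) are all W)
n=16: L (options 10(W), 9(W) are all W)
n=17: L (options 11(W), 10(W) are all W)
n=18: L (options 12(W), 11(W) are all W)
n=19: W (go to 13, an L position)
n=20: W (go to 14, an L position)
n=21: W (go to 15, an L position)
The losing starting values of n are exactly the entries labelled L in this table (12 of them).

0, 1, 2, 3, 4, 5, 13, 14, 15, 16, 17, 18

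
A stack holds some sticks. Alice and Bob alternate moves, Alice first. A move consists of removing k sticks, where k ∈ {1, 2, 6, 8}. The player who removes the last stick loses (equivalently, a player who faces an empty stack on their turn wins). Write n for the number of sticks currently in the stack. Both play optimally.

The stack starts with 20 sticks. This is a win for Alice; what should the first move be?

Work bottom-up. With no move the player to move wins. Otherwise the position is W if at least one move leads to an L position for the opponent, and L if every move leads to a W.
n=0: no move; the opponent has just taken the last stick and therefore loses → W
n=1: only reaches 0(W), which is W → L
n=2: reaches L-position 1 → W
n=3: reaches L-position 1 → W
n=4: only reaches 3(W), 2(W), all W → L
n=5: reaches L-position 4 → W
n=6: reaches L-position 4 → W
n=7: reaches L-position 1 → W
n=8: only reaches 7(W), 6(W), 2(W), 0(W), all W → L
n=9: reaches L-position 8 → W
n=10: reaches L-position 8 → W
n=11: only reaches 10(W), 9(W), 5(W), 3(W), all W → L
n=12: reaches L-position 11 → W
n=13: reaches L-position 11 → W
n=14: reaches L-position 8 → W
n=15: only reaches 14(W), 13(W), 9(W), 7(W), all W → L
n=16: reaches L-position 15 → W
n=17: reaches L-position 15 → W
n=18: only reaches 17(W), 16(W), 12(W), 10(W), all W → L
n=19: reaches L-position 18 → W
n=20: reaches L-position 18 → W
From 20, the L positions reachable in one move are: 18.

Remove 2, leaving 18.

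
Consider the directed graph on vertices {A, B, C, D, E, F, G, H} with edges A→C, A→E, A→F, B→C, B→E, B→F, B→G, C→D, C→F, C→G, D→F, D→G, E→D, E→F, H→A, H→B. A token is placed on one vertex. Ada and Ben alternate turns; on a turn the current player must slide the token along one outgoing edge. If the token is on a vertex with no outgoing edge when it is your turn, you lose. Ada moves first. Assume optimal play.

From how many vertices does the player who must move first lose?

Use the standard recursion: the mover loses at a terminal position; elsewhere, the mover wins exactly when some move hands the opponent an L position.
Every edge goes from a vertex to one that appears earlier in the order F, G, D, E, C, B, A, H, so processing vertices in that order labels each vertex after all of its successors.
F: no outgoing edge → L
G: no outgoing edge → L
D: →G(L), so W
E: →F(L), so W
C: →G(L), so W
B: →G(L), so W
A: →F(L), so W
H: →A(W), B(W) — all W, so L
The L vertices are F, G, H; that is 3 in all.

3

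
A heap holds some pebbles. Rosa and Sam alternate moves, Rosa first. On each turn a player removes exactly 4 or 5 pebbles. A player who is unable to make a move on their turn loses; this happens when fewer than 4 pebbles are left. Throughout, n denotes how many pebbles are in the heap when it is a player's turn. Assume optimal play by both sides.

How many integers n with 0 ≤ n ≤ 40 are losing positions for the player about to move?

Label each position W (a win for the player to move) or L (a loss). A position with no legal move is L; any other position is W exactly when some move reaches an L, and L when every move reaches a W.
n=0: no move → L
n=1: no move → L
n=2: no move → L
n=3: no move → L
n=4: reaches L-position 0 → W
n=5: reaches L-position 1 → W
n=6: reaches L-position 2 → W
n=7: reaches L-position 3 → W
n=8: reaches L-position 3 → W
n=9: only reaches 5(W), 4(W), all W → L
n=10: only reaches 6(W), 5(W), all W → L
n=11: only reaches 7(W), 6(W), all W → L
n=12: only reaches 8(W), 7(W), all W → L
n=13: reaches L-position 9 → W
n=14: reaches L-position 10 → W
n=15: reaches L-position 11 → W
n=16: reaches L-position 12 → W
n=17: reaches L-position 12 → W
n=18: only reaches 14(W), 13(W), all W → L
n=19: only reaches 15(W), 14(W), all W → L
n=20: only reaches 16(W), 15(W), all W → L
n=21: only reaches 17(W), 16(W), all W → L
n=22: reaches L-position 18 → W
n=23: reaches L-position 19 → W
n=24: reaches L-position 20 → W
n=25: reaches L-position 21 → W
n=26: reaches L-position 21 → W
n=27: only reaches 23(W), 22(W), all W → L
n=28: only reaches 24(W), 23(W), all W → L
n=29: only reaches 25(W), 24(W), all W → L
n=30: only reaches 26(W), 25(W), all W → L
n=31: reaches L-position 27 → W
n=32: reaches L-position 28 → W
n=33: reaches L-position 29 → W
n=34: reaches L-position 30 → W
n=35: reaches L-position 30 → W
n=36: only reaches 32(W), 31(W), all W → L
n=37: only reaches 33(W), 32(W), all W → L
n=38: only reaches 34(W), 33(W), all W → L
n=39: only reaches 35(W), 34(W), all W → L
n=40: reaches L-position 36 → W
L entries with 0 ≤ n ≤ 40: n = 0, 1, 2, 3, 9, 10, 11, 12, 18, 19, 20, 21, 27, 28, 29, 30, 36, 37, 38, 39; that makes 20.

20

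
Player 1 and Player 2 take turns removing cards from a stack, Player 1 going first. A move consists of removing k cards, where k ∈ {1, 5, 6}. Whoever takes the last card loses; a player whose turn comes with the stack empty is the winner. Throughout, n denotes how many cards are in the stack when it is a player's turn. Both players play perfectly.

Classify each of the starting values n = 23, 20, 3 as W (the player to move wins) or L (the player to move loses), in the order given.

Label each position W (a win for the player to move) or L (a loss). A position with no legal move is W; any other position is W exactly when some move reaches an L, and L when every move reaches a W.
n=0: no move; the opponent has just taken the last card and therefore loses → W
n=1: L (sole option 0(W) is W)
n=2: W (go to 1, an L position)
n=3: L (sole option 2(W) is W)
n=4: W (go to 3, an L position)
n=5: L (options 4(W), 0(W) are all W)
n=6: W (go to 5, an L position)
n=7: W (go to 1, an L position)
n=8: W (go to 3, an L position)
n=9: W (go to 3, an L position)
n=10: W (go to 5, an L position)
n=11: W (go to 5, an L position)
n=12: L (options 11(W), 7(W), 6(W) are all W)
n=13: W (go to 12, an L position)
n=14: L (options 13(W), 9(W), 8(W) are all W)
n=15: W (go to 14, an L position)
n=16: L (options 15(W), 11(W), 10(W) are all W)
n=17: W (go to 16, an L position)
n=18: W (go to 12, an L position)
n=19: W (go to 14, an L position)
n=20: W (go to 14, an L position)
n=21: W (go to 16, an L position)
n=22: W (go to 16, an L position)
n=23: L (options 22(W), 18(W), 17(W) are all W)

23: L, 20: W, 3: L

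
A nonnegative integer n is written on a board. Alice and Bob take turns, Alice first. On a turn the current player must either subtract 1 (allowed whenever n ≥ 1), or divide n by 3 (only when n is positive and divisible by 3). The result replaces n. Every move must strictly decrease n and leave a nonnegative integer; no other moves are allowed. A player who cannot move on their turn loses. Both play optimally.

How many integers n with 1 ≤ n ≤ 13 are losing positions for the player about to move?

Use the standard recursion: the mover loses at a terminal position; elsewhere, the mover wins exactly when some move hands the opponent an L position.
n=0: no move → L
n=1: can move to 0, which is L ⇒ W
n=2: the only move is to 1(W), a W ⇒ L
n=3: can move to 2, which is L ⇒ W
n=4: the only move is to 3(W), a W ⇒ L
n=5: can move to 4, which is L ⇒ W
n=6: can move to 2, which is L ⇒ W
n=7: the only move is to 6(W), a W ⇒ L
n=8: can move to 7, which is L ⇒ W
n=9: moves to 3(W), 8(W); every one is W ⇒ L
n=10: can move to 9, which is L ⇒ W
n=11: the only move is to 10(W), a W ⇒ L
n=12: can move to 4, which is L ⇒ W
n=13: the only move is to 12(W), a W ⇒ L
L entries with 1 ≤ n ≤ 13 (n=0 is outside the asked range and is not counted): n = 2, 4, 7, 9, 11, 13; that makes 6.

6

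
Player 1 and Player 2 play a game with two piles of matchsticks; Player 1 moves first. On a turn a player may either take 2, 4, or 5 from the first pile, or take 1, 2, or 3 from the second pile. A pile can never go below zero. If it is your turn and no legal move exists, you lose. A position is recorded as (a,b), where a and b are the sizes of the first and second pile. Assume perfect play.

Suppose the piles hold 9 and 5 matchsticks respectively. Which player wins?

Player 2 wins.

Classify positions by backward induction: terminal positions (no move available) are L. From any other position, the mover wins iff some move reaches an L.
No move ever increases a pile, so every position that can arise here has a ≤ 9 and b ≤ 5; it is enough to label the cells with 0 ≤ a ≤ 9 and 0 ≤ b ≤ 5.
Every move lowers a or b (never raises either), so fill the grid row by row in increasing a, and left to right within a row: each cell's successors are then already labelled.
      b=0  b=1  b=2  b=3  b=4  b=5
a=0:    L    W    W    W    L    W
a=1:    L    W    W    W    L    W
a=2:    W    L    W    W    W    L
a=3:    W    L    W    W    W    L
a=4:    W    W    L    W    W    W
a=5:    W    W    L    W    W    W
a=6:    W    W    W    L    W    W
a=7:    L    W    W    W    L    W
a=8:    L    W    W    W    L    W
a=9:    W    L    W    W    W    L
Cells with no legal move (terminal, hence L): (0,0), (1,0).
The remaining L cells, each justified by listing all of its moves:
(0,4): →(0,3)(W), (0,2)(W), (0,1)(W) — all W, so L
(1,4): →(1,3)(W), (1,2)(W), (1,1)(W) — all W, so L
(2,1): →(0,1)(W), (2,0)(W) — all W, so L
(2,5): →(0,5)(W), (2,4)(W), (2,3)(W), (2,2)(W) — all W, so L
(3,1): →(1,1)(W), (3,0)(W) — all W, so L
(3,5): →(1,5)(W), (3,4)(W), (3,3)(W), (3,2)(W) — all W, so L
(4,2): →(2,2)(W), (0,2)(W), (4,1)(W), (4,0)(W) — all W, so L
(5,2): →(3,2)(W), (1,2)(W), (0,2)(W), (5,1)(W), (5,0)(W) — all W, so L
(6,3): →(4,3)(W), (2,3)(W), (1,3)(W), (6,2)(W), (6,1)(W), (6,0)(W) — all W, so L
(7,0): →(5,0)(W), (3,0)(W), (2,0)(W) — all W, so L
(7,4): →(5,4)(W), (3,4)(W), (2,4)(W), (7,3)(W), (7,2)(W), (7,1)(W) — all W, so L
(8,0): →(6,0)(W), (4,0)(W), (3,0)(W) — all W, so L
(8,4): →(6,4)(W), (4,4)(W), (3,4)(W), (8,3)(W), (8,2)(W), (8,1)(W) — all W, so L
(9,1): →(7,1)(W), (5,1)(W), (4,1)(W), (9,0)(W) — all W, so L
(9,5): →(7,5)(W), (5,5)(W), (4,5)(W), (9,4)(W), (9,3)(W), (9,2)(W) — all W, so L
Every other cell has at least one move into one of the L cells above, so it is W.
Every move from (9,5) reaches a W position, so the mover loses.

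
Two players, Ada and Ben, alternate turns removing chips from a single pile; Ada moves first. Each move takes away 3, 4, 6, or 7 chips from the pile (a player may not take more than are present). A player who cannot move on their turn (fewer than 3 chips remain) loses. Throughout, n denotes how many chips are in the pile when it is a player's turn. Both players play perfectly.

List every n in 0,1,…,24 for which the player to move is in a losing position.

Classify positions by backward induction: terminal positions (no move available) are L. From any other position, the mover wins iff some move reaches an L.
n=0: no move → L
n=1: no move → L
n=2: no move → L
n=3: can move to 0, which is L ⇒ W
n=4: can move to 1, which is L ⇒ W
n=5: can move to 2, which is L ⇒ W
n=6: can move to 2, which is L ⇒ W
n=7: can move to 1, which is L ⇒ W
n=8: can move to 2, which is L ⇒ W
n=9: can move to 2, which is L ⇒ W
n=10: moves to 7(W), 6(W), 4(W), 3(W); every one is W ⇒ L
n=11: moves to 8(W), 7(W), 5(W), 4(W); every one is W ⇒ L
n=12: moves to 9(W), 8(W), 6(W), 5(W); every one is W ⇒ L
n=13: can move to 10, which is L ⇒ W
n=14: can move to 11, which is L ⇒ W
n=15: can move to 12, which is L ⇒ W
n=16: can move to 12, which is L ⇒ W
n=17: can move to 11, which is L ⇒ W
n=18: can move to 12, which is L ⇒ W
n=19: can move to 12, which is L ⇒ W
n=20: moves to 17(W), 16(W), 14(W), 13(W); every one is W ⇒ L
n=21: moves to 18(W), 17(W), 15(W), 14(W); every one is W ⇒ L
n=22: moves to 19(W), 18(W), 16(W), 15(W); every one is W ⇒ L
n=23: can move to 20, which is L ⇒ W
n=24: can move to 21, which is L ⇒ W
The losing starting values of n are exactly the entries labelled L in this table (9 of them).

0, 1, 2, 10, 11, 12, 20, 21, 22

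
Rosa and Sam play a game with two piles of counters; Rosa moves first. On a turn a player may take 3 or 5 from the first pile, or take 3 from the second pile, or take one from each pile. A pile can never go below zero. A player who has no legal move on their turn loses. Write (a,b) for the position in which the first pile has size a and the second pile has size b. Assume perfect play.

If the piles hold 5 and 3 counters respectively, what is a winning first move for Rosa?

Use the standard recursion: the mover loses at a terminal position; elsewhere, the mover wins exactly when some move hands the opponent an L position.
No move ever increases a pile, so every position that can arise here has a ≤ 5 and b ≤ 3; it is enough to label the cells with 0 ≤ a ≤ 5 and 0 ≤ b ≤ 3.
Every move lowers a or b (never raises either), so fill the grid row by row in increasing a, and left to right within a row: each cell's successors are then already labelled.
      b=0  b=1  b=2  b=3
a=0:    L    L    L    W
a=1:    L    W    W    W
a=2:    L    W    L    W
a=3:    W    W    W    W
a=4:    W    L    L    L
a=5:    W    W    W    W
Cells with no legal move (terminal, hence L): (0,0), (0,1), (0,2), (1,0), (2,0).
The remaining L cells, each justified by listing all of its moves:
(2,2): only reaches (1,1)(W), which is W → L
(4,1): only reaches (1,1)(W), (3,0)(W), all W → L
(4,2): only reaches (1,2)(W), (3,1)(W), all W → L
(4,3): only reaches (1,3)(W), (4,0)(W), (3,2)(W), all W → L
Every other cell has at least one move into one of the L cells above, so it is W.
From (5,3), the L positions reachable in one move are: (4,2).

Move to (4,2).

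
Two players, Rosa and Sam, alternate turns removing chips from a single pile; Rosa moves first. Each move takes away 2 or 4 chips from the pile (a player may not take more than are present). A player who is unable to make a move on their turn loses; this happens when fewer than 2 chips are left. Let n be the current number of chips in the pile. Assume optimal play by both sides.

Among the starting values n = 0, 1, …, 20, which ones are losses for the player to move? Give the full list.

0, 1, 6, 7, 12, 13, 18, 19

Compute win/loss labels from the base case upward. A position with no move is L. Any other position is W if it can reach an L in one move, else L.
n=0: no move → L
n=1: no move → L
n=2: W (go to 0, an L position)
n=3: W (go to 1, an L position)
n=4: W (go to 0, an L position)
n=5: W (go to 1, an L position)
n=6: L (options 4(W), 2(W) are all W)
n=7: L (options 5(W), 3(W) are all W)
n=8: W (go to 6, an L position)
n=9: W (go to 7, an L position)
n=10: W (go to 6, an L position)
n=11: W (go to 7, an L position)
n=12: L (options 10(W), 8(W) are all W)
n=13: L (options 11(W), 9(W) are all W)
n=14: W (go to 12, an L position)
n=15: W (go to 13, an L position)
n=16: W (go to 12, an L position)
n=17: W (go to 13, an L position)
n=18: L (options 16(W), 14(W) are all W)
n=19: L (options 17(W), 15(W) are all W)
n=20: W (go to 18, an L position)
The losing starting values of n are exactly the entries labelled L in this table (8 of them).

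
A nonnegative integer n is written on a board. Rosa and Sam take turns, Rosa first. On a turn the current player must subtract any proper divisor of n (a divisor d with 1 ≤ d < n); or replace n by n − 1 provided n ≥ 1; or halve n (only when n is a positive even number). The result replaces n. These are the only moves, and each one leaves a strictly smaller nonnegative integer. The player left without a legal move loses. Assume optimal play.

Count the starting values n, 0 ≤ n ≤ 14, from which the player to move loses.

Compute win/loss labels from the base case upward. A position with no move is L. Any other position is W if it can reach an L in one move, else L.
n=0: no move → L
n=1: can move to 0, which is L ⇒ W
n=2: the only move is to 1(W), a W ⇒ L
n=3: can move to 2, which is L ⇒ W
n=4: can move to 2, which is L ⇒ W
n=5: the only move is to 4(W), a W ⇒ L
n=6: can move to 5, which is L ⇒ W
n=7: the only move is to 6(W), a W ⇒ L
n=8: can move to 7, which is L ⇒ W
n=9: moves to 6(W), 8(W); every one is W ⇒ L
n=10: can move to 5, which is L ⇒ W
n=11: the only move is to 10(W), a W ⇒ L
n=12: can move to 9, which is L ⇒ W
n=13: the only move is to 12(W), a W ⇒ L
n=14: can move to 7, which is L ⇒ W
L entries with 0 ≤ n ≤ 14: n = 0, 2, 5, 7, 9, 11, 13; that makes 7.

7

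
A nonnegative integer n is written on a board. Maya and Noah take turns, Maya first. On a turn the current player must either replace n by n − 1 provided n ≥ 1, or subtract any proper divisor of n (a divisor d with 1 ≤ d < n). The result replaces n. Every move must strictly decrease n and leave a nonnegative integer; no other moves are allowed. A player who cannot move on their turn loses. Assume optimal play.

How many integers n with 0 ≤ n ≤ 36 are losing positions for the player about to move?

Label each position W (a win for the player to move) or L (a loss). A position with no legal move is L; any other position is W exactly when some move reaches an L, and L when every move reaches a W.
n=0: no move → L
n=1: reaches L-position 0 → W
n=2: only reaches 1(W), which is W → L
n=3: reaches L-position 2 → W
n=4: reaches L-position 2 → W
n=5: only reaches 4(W), which is W → L
n=6: reaches L-position 5 → W
n=7: only reaches 6(W), which is W → L
n=8: reaches L-position 7 → W
n=9: only reaches 6(W), 8(W), all W → L
n=10: reaches L-position 5 → W
n=11: only reaches 10(W), which is W → L
n=12: reaches L-position 9 → W
n=13: only reaches 12(W), which is W → L
n=14: reaches L-position 7 → W
n=15: only reaches 10(W), 12(W), 14(W), all W → L
n=16: reaches L-position 15 → W
n=17: only reaches 16(W), which is W → L
n=18: reaches L-position 9 → W
n=19: only reaches 18(W), which is W → L
n=20: reaches L-position 15 → W
n=21: only reaches 14(W), 18(W), 20(W), all W → L
n=22: reaches L-position 11 → W
n=23: only reaches 22(W), which is W → L
n=24: reaches L-position 21 → W
n=25: only reaches 20(W), 24(W), all W → L
n=26: reaches L-position 13 → W
n=27: only reaches 18(W), 24(W), 26(W), all W → L
n=28: reaches L-position 21 → W
n=29: only reaches 28(W), which is W → L
n=30: reaches L-position 15 → W
n=31: only reaches 30(W), which is W → L
n=32: reaches L-position 31 → W
n=33: only reaches 22(W), 30(W), 32(W), all W → L
n=34: reaches L-position 17 → W
n=35: only reaches 28(W), 30(W), 34(W), all W → L
n=36: reaches L-position 27 → W
L entries with 0 ≤ n ≤ 36: n = 0, 2, 5, 7, 9, 11, 13, 15, 17, 19, 21, 23, 25, 27, 29, 31, 33, 35; that makes 18.

18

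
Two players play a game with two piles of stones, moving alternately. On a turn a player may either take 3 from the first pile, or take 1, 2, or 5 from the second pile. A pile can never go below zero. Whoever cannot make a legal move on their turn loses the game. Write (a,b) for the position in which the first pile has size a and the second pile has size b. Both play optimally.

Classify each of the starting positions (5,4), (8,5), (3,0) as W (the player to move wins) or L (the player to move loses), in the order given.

Classify positions by backward induction: terminal positions (no move available) are L. From any other position, the mover wins iff some move reaches an L.
No move ever increases a pile, so every position that can arise here has a ≤ 8 and b ≤ 5; it is enough to label the cells with 0 ≤ a ≤ 8 and 0 ≤ b ≤ 5.
Every move lowers a or b (never raises either), so fill the grid row by row in increasing a, and left to right within a row: each cell's successors are then already labelled.
      b=0  b=1  b=2  b=3  b=4  b=5
a=0:    L    W    W    L    W    W
a=1:    L    W    W    L    W    W
a=2:    L    W    W    L    W    W
a=3:    W    L    W    W    L    W
a=4:    W    L    W    W    L    W
a=5:    W    L    W    W    L    W
a=6:    L    W    W    L    W    W
a=7:    L    W    W    L    W    W
a=8:    L    W    W    L    W    W
Cells with no legal move (terminal, hence L): (0,0), (1,0), (2,0).
The remaining L cells, each justified by listing all of its moves:
(0,3): →(0,2)(W), (0,1)(W) — all W, so L
(1,3): →(1,2)(W), (1,1)(W) — all W, so L
(2,3): →(2,2)(W), (2,1)(W) — all W, so L
(3,1): →(0,1)(W), (3,0)(W) — all W, so L
(3,4): →(0,4)(W), (3,3)(W), (3,2)(W) — all W, so L
(4,1): →(1,1)(W), (4,0)(W) — all W, so L
(4,4): →(1,4)(W), (4,3)(W), (4,2)(W) — all W, so L
(5,1): →(2,1)(W), (5,0)(W) — all W, so L
(5,4): →(2,4)(W), (5,3)(W), (5,2)(W) — all W, so L
(6,0): →(3,0)(W) only, which is W, so L
(6,3): →(3,3)(W), (6,2)(W), (6,1)(W) — all W, so L
(7,0): →(4,0)(W) only, which is W, so L
(7,3): →(4,3)(W), (7,2)(W), (7,1)(W) — all W, so L
(8,0): →(5,0)(W) only, which is W, so L
(8,3): →(5,3)(W), (8,2)(W), (8,1)(W) — all W, so L
Every other cell has at least one move into one of the L cells above, so it is W.
(5,4): one of the L cells justified above, so L
(8,5): the move to (8,3) reaches an L cell, so W
(3,0): the move to (0,0) reaches an L cell, so W

(5,4): L, (8,5): W, (3,0): W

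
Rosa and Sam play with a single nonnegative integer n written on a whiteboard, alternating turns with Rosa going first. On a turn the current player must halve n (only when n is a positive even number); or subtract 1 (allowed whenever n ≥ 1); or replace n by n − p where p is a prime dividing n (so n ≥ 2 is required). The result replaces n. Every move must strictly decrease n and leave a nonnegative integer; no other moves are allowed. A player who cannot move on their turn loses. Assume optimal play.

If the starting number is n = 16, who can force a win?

Rosa wins.

Use the standard recursion: the mover loses at a terminal position; elsewhere, the mover wins exactly when some move hands the opponent an L position.
n=0: no move → L
n=1: W (go to 0, an L position)
n=2: W (go to 0, an L position)
n=3: W (go to 0, an L position)
n=4: L (options 2(W), 3(W) are all W)
n=5: W (go to 0, an L position)
n=6: W (go to 4, an L position)
n=7: W (go to 0, an L position)
n=8: W (go to 4, an L position)
n=9: L (options 6(W), 8(W) are all W)
n=10: W (go to 9, an L position)
n=11: W (go to 0, an L position)
n=12: W (go to 9, an L position)
n=13: W (go to 0, an L position)
n=14: L (options 7(W), 12(W), 13(W) are all W)
n=15: W (go to 14, an L position)
n=16: W (go to 14, an L position)
From 16 Rosa can move to 14, reaching an L position.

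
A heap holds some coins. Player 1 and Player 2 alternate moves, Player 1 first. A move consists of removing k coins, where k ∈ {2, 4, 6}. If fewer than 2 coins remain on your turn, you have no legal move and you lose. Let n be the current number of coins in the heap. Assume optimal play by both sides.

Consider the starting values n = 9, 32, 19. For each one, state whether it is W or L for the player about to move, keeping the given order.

Work bottom-up. With no move the player to move loses. Otherwise the position is W if at least one move leads to an L position for the opponent, and L if every move leads to a W.
n=0: no move → L
n=1: no move → L
n=2: reaches L-position 0 → W
n=3: reaches L-position 1 → W
n=4: reaches L-position 0 → W
n=5: reaches L-position 1 → W
n=6: reaches L-position 0 → W
n=7: reaches L-position 1 → W
n=8: only reaches 6(W), 4(W), 2(W), all W → L
n=9: only reaches 7(W), 5(W), 3(W), all W → L
n=10: reaches L-position 8 → W
n=11: reaches L-position 9 → W
n=12: reaches L-position 8 → W
n=13: reaches L-position 9 → W
n=14: reaches L-position 8 → W
n=15: reaches L-position 9 → W
n=16: only reaches 14(W), 12(W), 10(W), all W → L
n=17: only reaches 15(W), 13(W), 11(W), all W → L
n=18: reaches L-position 16 → W
n=19: reaches L-position 17 → W
n=20: reaches L-position 16 → W
n=21: reaches L-position 17 → W
n=22: reaches L-position 16 → W
n=23: reaches L-position 17 → W
n=24: only reaches 22(W), 20(W), 18(W), all W → L
n=25: only reaches 23(W), 21(W), 19(W), all W → L
n=26: reaches L-position 24 → W
n=27: reaches L-position 25 → W
n=28: reaches L-position 24 → W
n=29: reaches L-position 25 → W
n=30: reaches L-position 24 → W
n=31: reaches L-position 25 → W
n=32: only reaches 30(W), 28(W), 26(W), all W → L

9: L, 32: L, 19: W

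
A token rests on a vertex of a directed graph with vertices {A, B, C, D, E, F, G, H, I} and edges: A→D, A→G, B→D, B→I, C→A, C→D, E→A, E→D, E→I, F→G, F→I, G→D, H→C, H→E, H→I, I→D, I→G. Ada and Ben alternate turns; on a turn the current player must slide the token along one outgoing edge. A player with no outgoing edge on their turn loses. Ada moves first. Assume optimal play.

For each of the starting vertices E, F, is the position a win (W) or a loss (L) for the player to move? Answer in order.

E: W, F: L

Compute win/loss labels from the base case upward. A position with no move is L. Any other position is W if it can reach an L in one move, else L.
Every edge goes from a vertex to one that appears earlier in the order D, G, A, I, E, C, F, H, B, so processing vertices in that order labels each vertex after all of its successors.
D: no outgoing edge → L
G: reaches L-position D → W
A: reaches L-position D → W
I: reaches L-position D → W
E: reaches L-position D → W
C: reaches L-position D → W
F: only reaches I(W), G(W), all W → L
H: only reaches C(W), E(W), I(W), all W → L
B: reaches L-position D → W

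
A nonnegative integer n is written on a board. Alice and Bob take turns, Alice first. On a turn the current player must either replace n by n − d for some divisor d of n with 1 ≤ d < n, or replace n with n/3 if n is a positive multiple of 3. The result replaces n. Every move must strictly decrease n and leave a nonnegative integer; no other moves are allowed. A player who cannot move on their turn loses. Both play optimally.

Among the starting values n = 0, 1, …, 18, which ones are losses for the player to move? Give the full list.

0, 1, 4, 7, 9, 11, 13, 15, 17

Label each position W (a win for the player to move) or L (a loss). A position with no legal move is L; any other position is W exactly when some move reaches an L, and L when every move reaches a W.
n=0: no move → L
n=1: no move → L
n=2: reaches L-position 1 → W
n=3: reaches L-position 1 → W
n=4: only reaches 2(W), 3(W), all W → L
n=5: reaches L-position 4 → W
n=6: reaches L-position 4 → W
n=7: only reaches 6(W), which is W → L
n=8: reaches L-position 4 → W
n=9: only reaches 3(W), 6(W), 8(W), all W → L
n=10: reaches L-position 9 → W
n=11: only reaches 10(W), which is W → L
n=12: reaches L-position 4 → W
n=13: only reaches 12(W), which is W → L
n=14: reaches L-position 7 → W
n=15: only reaches 5(W), 10(W), 12(W), 14(W), all W → L
n=16: reaches L-position 15 → W
n=17: only reaches 16(W), which is W → L
n=18: reaches L-position 9 → W
Reading off the rows marked L gives the requested list; there are 9 such values of n.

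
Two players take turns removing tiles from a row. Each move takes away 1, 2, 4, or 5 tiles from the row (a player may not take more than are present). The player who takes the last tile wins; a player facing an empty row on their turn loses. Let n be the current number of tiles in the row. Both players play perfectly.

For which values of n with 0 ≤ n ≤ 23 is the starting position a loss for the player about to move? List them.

Classify positions by backward induction: terminal positions (no move available) are L. From any other position, the mover wins iff some move reaches an L.
n=0: no move → L
n=1: reaches L-position 0 → W
n=2: reaches L-position 0 → W
n=3: only reaches 2(W), 1(W), all W → L
n=4: reaches L-position 3 → W
n=5: reaches L-position 3 → W
n=6: only reaches 5(W), 4(W), 2(W), 1(W), all W → L
n=7: reaches L-position 6 → W
n=8: reaches L-position 6 → W
n=9: only reaches 8(W), 7(W), 5(W), 4(W), all W → L
n=10: reaches L-position 9 → W
n=11: reaches L-position 9 → W
n=12: only reaches 11(W), 10(W), 8(W), 7(W), all W → L
n=13: reaches L-position 12 → W
n=14: reaches L-position 12 → W
n=15: only reaches 14(W), 13(W), 11(W), 10(W), all W → L
n=16: reaches L-position 15 → W
n=17: reaches L-position 15 → W
n=18: only reaches 17(W), 16(W), 14(W), 13(W), all W → L
n=19: reaches L-position 18 → W
n=20: reaches L-position 18 → W
n=21: only reaches 20(W), 19(W), 17(W), 16(W), all W → L
n=22: reaches L-position 21 → W
n=23: reaches L-position 21 → W
Reading off the rows marked L gives the requested list; there are 8 such values of n.

0, 3, 6, 9, 12, 15, 18, 21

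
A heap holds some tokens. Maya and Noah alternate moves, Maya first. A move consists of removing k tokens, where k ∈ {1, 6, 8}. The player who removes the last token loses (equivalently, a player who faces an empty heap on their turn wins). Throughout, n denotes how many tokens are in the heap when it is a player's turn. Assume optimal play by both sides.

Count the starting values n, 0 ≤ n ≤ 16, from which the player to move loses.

7

Compute win/loss labels from the base case upward. A position with no move is W. Any other position is W if it can reach an L in one move, else L.
n=0: no move; the opponent has just taken the last token and therefore loses → W
n=1: L (sole option 0(W) is W)
n=2: W (go to 1, an L position)
n=3: L (sole option 2(W) is W)
n=4: W (go to 3, an L position)
n=5: L (sole option 4(W) is W)
n=6: W (go to 5, an L position)
n=7: W (go to 1, an L position)
n=8: L (options 7(W), 2(W), 0(W) are all W)
n=9: W (go to 8, an L position)
n=10: L (options 9(W), 4(W), 2(W) are all W)
n=11: W (go to 10, an L position)
n=12: L (options 11(W), 6(W), 4(W) are all W)
n=13: W (go to 12, an L position)
n=14: W (go to 8, an L position)
n=15: L (options 14(W), 9(W), 7(W) are all W)
n=16: W (go to 15, an L position)
L entries with 0 ≤ n ≤ 16: n = 1, 3, 5, 8, 10, 12, 15; that makes 7.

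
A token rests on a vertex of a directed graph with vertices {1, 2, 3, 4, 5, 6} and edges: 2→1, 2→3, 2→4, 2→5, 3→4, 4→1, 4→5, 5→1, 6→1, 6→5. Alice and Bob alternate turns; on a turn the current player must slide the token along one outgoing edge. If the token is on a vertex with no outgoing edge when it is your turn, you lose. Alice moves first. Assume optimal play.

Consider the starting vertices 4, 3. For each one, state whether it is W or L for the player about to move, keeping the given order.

4: W, 3: L

Label each position W (a win for the player to move) or L (a loss). A position with no legal move is L; any other position is W exactly when some move reaches an L, and L when every move reaches a W.
Every edge goes from a vertex to one that appears earlier in the order 1, 5, 4, 6, 3, 2, so processing vertices in that order labels each vertex after all of its successors.
1: no outgoing edge → L
5: can move to 1, which is L ⇒ W
4: can move to 1, which is L ⇒ W
6: can move to 1, which is L ⇒ W
3: the only move is to 4(W), a W ⇒ L
2: can move to 3, which is L ⇒ W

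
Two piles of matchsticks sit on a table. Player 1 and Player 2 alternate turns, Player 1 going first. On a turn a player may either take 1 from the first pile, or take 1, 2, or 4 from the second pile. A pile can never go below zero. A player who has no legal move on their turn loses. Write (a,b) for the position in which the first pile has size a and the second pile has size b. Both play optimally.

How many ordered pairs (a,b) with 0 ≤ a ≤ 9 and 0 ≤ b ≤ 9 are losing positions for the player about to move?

35

Build the W/L table. Terminal = L. A non-terminal position is W if it has a move to some L; otherwise it is L.
Every move lowers a or b (never raises either), so fill the grid row by row in increasing a, and left to right within a row: each cell's successors are then already labelled.
      b=0  b=1  b=2  b=3  b=4  b=5  b=6  b=7  b=8  b=9
a=0:    L    W    W    L    W    W    L    W    W    L
a=1:    W    L    W    W    L    W    W    L    W    W
a=2:    L    W    W    L    W    W    L    W    W    L
a=3:    W    L    W    W    L    W    W    L    W    W
a=4:    L    W    W    L    W    W    L    W    W    L
a=5:    W    L    W    W    L    W    W    L    W    W
a=6:    L    W    W    L    W    W    L    W    W    L
a=7:    W    L    W    W    L    W    W    L    W    W
a=8:    L    W    W    L    W    W    L    W    W    L
a=9:    W    L    W    W    L    W    W    L    W    W
Cells with no legal move (terminal, hence L): (0,0).
The remaining L cells, each justified by listing all of its moves:
(0,3): L (options (0,2)(W), (0,1)(W) are all W)
(0,6): L (options (0,5)(W), (0,4)(W), (0,2)(W) are all W)
(0,9): L (options (0,8)(W), (0,7)(W), (0,5)(W) are all W)
(1,1): L (options (0,1)(W), (1,0)(W) are all W)
(1,4): L (options (0,4)(W), (1,3)(W), (1,2)(W), (1,0)(W) are all W)
(1,7): L (options (0,7)(W), (1,6)(W), (1,5)(W), (1,3)(W) are all W)
(2,0): L (sole option (1,0)(W) is W)
(2,3): L (options (1,3)(W), (2,2)(W), (2,1)(W) are all W)
(2,6): L (options (1,6)(W), (2,5)(W), (2,4)(W), (2,2)(W) are all W)
(2,9): L (options (1,9)(W), (2,8)(W), (2,7)(W), (2,5)(W) are all W)
(3,1): L (options (2,1)(W), (3,0)(W) are all W)
(3,4): L (options (2,4)(W), (3,3)(W), (3,2)(W), (3,0)(W) are all W)
(3,7): L (options (2,7)(W), (3,6)(W), (3,5)(W), (3,3)(W) are all W)
(4,0): L (sole option (3,0)(W) is W)
(4,3): L (options (3,3)(W), (4,2)(W), (4,1)(W) are all W)
(4,6): L (options (3,6)(W), (4,5)(W), (4,4)(W), (4,2)(W) are all W)
(4,9): L (options (3,9)(W), (4,8)(W), (4,7)(W), (4,5)(W) are all W)
(5,1): L (options (4,1)(W), (5,0)(W) are all W)
(5,4): L (options (4,4)(W), (5,3)(W), (5,2)(W), (5,0)(W) are all W)
(5,7): L (options (4,7)(W), (5,6)(W), (5,5)(W), (5,3)(W) are all W)
(6,0): L (sole option (5,0)(W) is W)
(6,3): L (options (5,3)(W), (6,2)(W), (6,1)(W) are all W)
(6,6): L (options (5,6)(W), (6,5)(W), (6,4)(W), (6,2)(W) are all W)
(6,9): L (options (5,9)(W), (6,8)(W), (6,7)(W), (6,5)(W) are all W)
(7,1): L (options (6,1)(W), (7,0)(W) are all W)
(7,4): L (options (6,4)(W), (7,3)(W), (7,2)(W), (7,0)(W) are all W)
(7,7): L (options (6,7)(W), (7,6)(W), (7,5)(W), (7,3)(W) are all W)
(8,0): L (sole option (7,0)(W) is W)
(8,3): L (options (7,3)(W), (8,2)(W), (8,1)(W) are all W)
(8,6): L (options (7,6)(W), (8,5)(W), (8,4)(W), (8,2)(W) are all W)
(8,9): L (options (7,9)(W), (8,8)(W), (8,7)(W), (8,5)(W) are all W)
(9,1): L (options (8,1)(W), (9,0)(W) are all W)
(9,4): L (options (8,4)(W), (9,3)(W), (9,2)(W), (9,0)(W) are all W)
(9,7): L (options (8,7)(W), (9,6)(W), (9,5)(W), (9,3)(W) are all W)
Every other cell has at least one move into one of the L cells above, so it is W.
L cells per row: a=0: 4, a=1: 3, a=2: 4, a=3: 3, a=4: 4, a=5: 3, a=6: 4, a=7: 3, a=8: 4, a=9: 3; total 35.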